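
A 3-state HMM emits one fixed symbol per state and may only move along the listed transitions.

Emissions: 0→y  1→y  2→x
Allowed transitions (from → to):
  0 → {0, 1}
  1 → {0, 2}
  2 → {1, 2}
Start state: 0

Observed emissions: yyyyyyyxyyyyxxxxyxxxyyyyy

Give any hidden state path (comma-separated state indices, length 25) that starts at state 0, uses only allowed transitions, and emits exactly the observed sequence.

  0: obs=y cand={0,1} pick 0 [start]
  1: obs=y cand={0,1} pick 1 [0->1 ok]
  2: obs=y cand={0,1} pick 0 [1->0 ok]
  3: obs=y cand={0,1} pick 0 [0->0 ok]
  4: obs=y cand={0,1} pick 0 [0->0 ok]
  5: obs=y cand={0,1} pick 0 [0->0 ok]
  6: obs=y cand={0,1} pick 1 [0->1 ok]
  7: obs=x cand={2} pick 2 [1->2 ok]
  8: obs=y cand={0,1} pick 1 [2->1 ok]
  9: obs=y cand={0,1} pick 0 [1->0 ok]
  10: obs=y cand={0,1} pick 0 [0->0 ok]
  11: obs=y cand={0,1} pick 1 [0->1 ok]
  12: obs=x cand={2} pick 2 [1->2 ok]
  13: obs=x cand={2} pick 2 [2->2 ok]
  14: obs=x cand={2} pick 2 [2->2 ok]
  15: obs=x cand={2} pick 2 [2->2 ok]
  16: obs=y cand={0,1} pick 1 [2->1 ok]
  17: obs=x cand={2} pick 2 [1->2 ok]
  18: obs=x cand={2} pick 2 [2->2 ok]
  19: obs=x cand={2} pick 2 [2->2 ok]
  20: obs=y cand={0,1} pick 1 [2->1 ok]
  21: obs=y cand={0,1} pick 0 [1->0 ok]
  22: obs=y cand={0,1} pick 1 [0->1 ok]
  23: obs=y cand={0,1} pick 0 [1->0 ok]
  24: obs=y cand={0,1} pick 1 [0->1 ok]

0,1,0,0,0,0,1,2,1,0,0,1,2,2,2,2,1,2,2,2,1,0,1,0,1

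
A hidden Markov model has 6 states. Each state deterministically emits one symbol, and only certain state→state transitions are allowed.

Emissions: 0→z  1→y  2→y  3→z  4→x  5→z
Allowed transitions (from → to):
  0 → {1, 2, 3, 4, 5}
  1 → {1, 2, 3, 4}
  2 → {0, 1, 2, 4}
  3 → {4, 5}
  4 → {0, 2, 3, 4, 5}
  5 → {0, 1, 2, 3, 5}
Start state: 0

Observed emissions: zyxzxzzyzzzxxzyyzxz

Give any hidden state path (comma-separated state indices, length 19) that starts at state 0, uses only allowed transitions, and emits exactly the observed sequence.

  [0] z  {0,3,5}  => 0  start
  [1] y  {1,2}  => 2  0->2 ok
  [2] x  {4}  => 4  2->4 ok
  [3] z  {0,3,5}  => 3  4->3 ok
  [4] x  {4}  => 4  3->4 ok
  [5] z  {0,3,5}  => 3  4->3 ok
  [6] z  {0,3,5}  => 5  3->5 ok
  [7] y  {1,2}  => 1  5->1 ok
  [8] z  {0,3,5}  => 3  1->3 ok
  [9] z  {0,3,5}  => 5  3->5 ok
  [10] z  {0,3,5}  => 3  5->3 ok
  [11] x  {4}  => 4  3->4 ok
  [12] x  {4}  => 4  4->4 ok
  [13] z  {0,3,5}  => 0  4->0 ok
  [14] y  {1,2}  => 2  0->2 ok
  [15] y  {1,2}  => 1  2->1 ok
  [16] z  {0,3,5}  => 3  1->3 ok
  [17] x  {4}  => 4  3->4 ok
  [18] z  {0,3,5}  => 5  4->5 ok

0,2,4,3,4,3,5,1,3,5,3,4,4,0,2,1,3,4,5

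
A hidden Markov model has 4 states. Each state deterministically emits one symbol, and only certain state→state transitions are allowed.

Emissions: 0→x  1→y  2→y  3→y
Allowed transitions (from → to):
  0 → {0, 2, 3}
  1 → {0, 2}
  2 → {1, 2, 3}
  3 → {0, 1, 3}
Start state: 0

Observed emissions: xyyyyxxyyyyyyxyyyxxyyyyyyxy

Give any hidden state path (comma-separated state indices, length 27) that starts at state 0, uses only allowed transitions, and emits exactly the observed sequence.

  t0 'x' -> {0}, take 0 (start)
  t1 'y' -> {1,2,3}, take 3 (0->3 ok)
  t2 'y' -> {1,2,3}, take 3 (3->3 ok)
  t3 'y' -> {1,2,3}, take 3 (3->3 ok)
  t4 'y' -> {1,2,3}, take 1 (3->1 ok)
  t5 'x' -> {0}, take 0 (1->0 ok)
  t6 'x' -> {0}, take 0 (0->0 ok)
  t7 'y' -> {1,2,3}, take 2 (0->2 ok)
  t8 'y' -> {1,2,3}, take 3 (2->3 ok)
  t9 'y' -> {1,2,3}, take 1 (3->1 ok)
  t10 'y' -> {1,2,3}, take 2 (1->2 ok)
  t11 'y' -> {1,2,3}, take 2 (2->2 ok)
  t12 'y' -> {1,2,3}, take 1 (2->1 ok)
  t13 'x' -> {0}, take 0 (1->0 ok)
  t14 'y' -> {1,2,3}, take 2 (0->2 ok)
  t15 'y' -> {1,2,3}, take 3 (2->3 ok)
  t16 'y' -> {1,2,3}, take 1 (3->1 ok)
  t17 'x' -> {0}, take 0 (1->0 ok)
  t18 'x' -> {0}, take 0 (0->0 ok)
  t19 'y' -> {1,2,3}, take 3 (0->3 ok)
  t20 'y' -> {1,2,3}, take 3 (3->3 ok)
  t21 'y' -> {1,2,3}, take 1 (3->1 ok)
  t22 'y' -> {1,2,3}, take 2 (1->2 ok)
  t23 'y' -> {1,2,3}, take 3 (2->3 ok)
  t24 'y' -> {1,2,3}, take 1 (3->1 ok)
  t25 'x' -> {0}, take 0 (1->0 ok)
  t26 'y' -> {1,2,3}, take 3 (0->3 ok)

0,3,3,3,1,0,0,2,3,1,2,2,1,0,2,3,1,0,0,3,3,1,2,3,1,0,3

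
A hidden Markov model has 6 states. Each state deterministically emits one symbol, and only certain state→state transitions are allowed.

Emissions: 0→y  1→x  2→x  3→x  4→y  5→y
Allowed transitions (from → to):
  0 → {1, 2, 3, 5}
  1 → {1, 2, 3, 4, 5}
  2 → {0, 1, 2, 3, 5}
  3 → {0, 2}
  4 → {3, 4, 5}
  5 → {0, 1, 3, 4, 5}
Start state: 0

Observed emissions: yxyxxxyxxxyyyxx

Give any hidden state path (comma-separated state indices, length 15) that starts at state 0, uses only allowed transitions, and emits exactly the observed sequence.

  0: obs=y cand={0,4,5} pick 0 [start]
  1: obs=x cand={1,2,3} pick 2 [0->2 ok]
  2: obs=y cand={0,4,5} pick 0 [2->0 ok]
  3: obs=x cand={1,2,3} pick 3 [0->3 ok]
  4: obs=x cand={1,2,3} pick 2 [3->2 ok]
  5: obs=x cand={1,2,3} pick 2 [2->2 ok]
  6: obs=y cand={0,4,5} pick 0 [2->0 ok]
  7: obs=x cand={1,2,3} pick 1 [0->1 ok]
  8: obs=x cand={1,2,3} pick 3 [1->3 ok]
  9: obs=x cand={1,2,3} pick 2 [3->2 ok]
  10: obs=y cand={0,4,5} pick 0 [2->0 ok]
  11: obs=y cand={0,4,5} pick 5 [0->5 ok]
  12: obs=y cand={0,4,5} pick 4 [5->4 ok]
  13: obs=x cand={1,2,3} pick 3 [4->3 ok]
  14: obs=x cand={1,2,3} pick 2 [3->2 ok]

0,2,0,3,2,2,0,1,3,2,0,5,4,3,2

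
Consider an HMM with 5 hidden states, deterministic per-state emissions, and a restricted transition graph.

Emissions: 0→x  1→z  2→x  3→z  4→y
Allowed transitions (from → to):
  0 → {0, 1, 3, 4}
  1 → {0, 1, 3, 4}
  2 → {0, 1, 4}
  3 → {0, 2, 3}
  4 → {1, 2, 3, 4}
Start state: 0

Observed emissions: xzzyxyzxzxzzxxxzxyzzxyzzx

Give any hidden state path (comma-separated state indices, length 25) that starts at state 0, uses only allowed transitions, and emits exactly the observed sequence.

0,1,1,4,2,4,3,0,3,2,1,1,0,0,0,1,0,4,1,1,0,4,3,3,2

  0: obs=x cand={0,2} pick 0 [start]
  1: obs=z cand={1,3} pick 1 [0->1 ok]
  2: obs=z cand={1,3} pick 1 [1->1 ok]
  3: obs=y cand={4} pick 4 [1->4 ok]
  4: obs=x cand={0,2} pick 2 [4->2 ok]
  5: obs=y cand={4} pick 4 [2->4 ok]
  6: obs=z cand={1,3} pick 3 [4->3 ok]
  7: obs=x cand={0,2} pick 0 [3->0 ok]
  8: obs=z cand={1,3} pick 3 [0->3 ok]
  9: obs=x cand={0,2} pick 2 [3->2 ok]
  10: obs=z cand={1,3} pick 1 [2->1 ok]
  11: obs=z cand={1,3} pick 1 [1->1 ok]
  12: obs=x cand={0,2} pick 0 [1->0 ok]
  13: obs=x cand={0,2} pick 0 [0->0 ok]
  14: obs=x cand={0,2} pick 0 [0->0 ok]
  15: obs=z cand={1,3} pick 1 [0->1 ok]
  16: obs=x cand={0,2} pick 0 [1->0 ok]
  17: obs=y cand={4} pick 4 [0->4 ok]
  18: obs=z cand={1,3} pick 1 [4->1 ok]
  19: obs=z cand={1,3} pick 1 [1->1 ok]
  20: obs=x cand={0,2} pick 0 [1->0 ok]
  21: obs=y cand={4} pick 4 [0->4 ok]
  22: obs=z cand={1,3} pick 3 [4->3 ok]
  23: obs=z cand={1,3} pick 3 [3->3 ok]
  24: obs=x cand={0,2} pick 2 [3->2 ok]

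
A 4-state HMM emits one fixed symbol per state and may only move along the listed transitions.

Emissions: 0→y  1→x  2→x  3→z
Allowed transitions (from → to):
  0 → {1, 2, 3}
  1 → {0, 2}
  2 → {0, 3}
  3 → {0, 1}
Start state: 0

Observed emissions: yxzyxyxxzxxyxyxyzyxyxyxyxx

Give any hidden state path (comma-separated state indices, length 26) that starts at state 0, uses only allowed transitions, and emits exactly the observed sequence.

0,2,3,0,1,0,1,2,3,1,2,0,1,0,2,0,3,0,2,0,2,0,1,0,1,2

  0: obs=y cand={0} pick 0 [start]
  1: obs=x cand={1,2} pick 2 [0->2 ok]
  2: obs=z cand={3} pick 3 [2->3 ok]
  3: obs=y cand={0} pick 0 [3->0 ok]
  4: obs=x cand={1,2} pick 1 [0->1 ok]
  5: obs=y cand={0} pick 0 [1->0 ok]
  6: obs=x cand={1,2} pick 1 [0->1 ok]
  7: obs=x cand={1,2} pick 2 [1->2 ok]
  8: obs=z cand={3} pick 3 [2->3 ok]
  9: obs=x cand={1,2} pick 1 [3->1 ok]
  10: obs=x cand={1,2} pick 2 [1->2 ok]
  11: obs=y cand={0} pick 0 [2->0 ok]
  12: obs=x cand={1,2} pick 1 [0->1 ok]
  13: obs=y cand={0} pick 0 [1->0 ok]
  14: obs=x cand={1,2} pick 2 [0->2 ok]
  15: obs=y cand={0} pick 0 [2->0 ok]
  16: obs=z cand={3} pick 3 [0->3 ok]
  17: obs=y cand={0} pick 0 [3->0 ok]
  18: obs=x cand={1,2} pick 2 [0->2 ok]
  19: obs=y cand={0} pick 0 [2->0 ok]
  20: obs=x cand={1,2} pick 2 [0->2 ok]
  21: obs=y cand={0} pick 0 [2->0 ok]
  22: obs=x cand={1,2} pick 1 [0->1 ok]
  23: obs=y cand={0} pick 0 [1->0 ok]
  24: obs=x cand={1,2} pick 1 [0->1 ok]
  25: obs=x cand={1,2} pick 2 [1->2 ok]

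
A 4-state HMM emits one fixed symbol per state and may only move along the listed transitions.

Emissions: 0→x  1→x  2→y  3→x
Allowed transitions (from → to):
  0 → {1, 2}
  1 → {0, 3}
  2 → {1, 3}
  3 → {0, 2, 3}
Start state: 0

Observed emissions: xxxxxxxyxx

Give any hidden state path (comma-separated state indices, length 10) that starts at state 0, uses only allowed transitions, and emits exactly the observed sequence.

  0: obs=x cand={0,1,3} pick 0 [start]
  1: obs=x cand={0,1,3} pick 1 [0->1 ok]
  2: obs=x cand={0,1,3} pick 0 [1->0 ok]
  3: obs=x cand={0,1,3} pick 1 [0->1 ok]
  4: obs=x cand={0,1,3} pick 0 [1->0 ok]
  5: obs=x cand={0,1,3} pick 1 [0->1 ok]
  6: obs=x cand={0,1,3} pick 0 [1->0 ok]
  7: obs=y cand={2} pick 2 [0->2 ok]
  8: obs=x cand={0,1,3} pick 1 [2->1 ok]
  9: obs=x cand={0,1,3} pick 0 [1->0 ok]

0,1,0,1,0,1,0,2,1,0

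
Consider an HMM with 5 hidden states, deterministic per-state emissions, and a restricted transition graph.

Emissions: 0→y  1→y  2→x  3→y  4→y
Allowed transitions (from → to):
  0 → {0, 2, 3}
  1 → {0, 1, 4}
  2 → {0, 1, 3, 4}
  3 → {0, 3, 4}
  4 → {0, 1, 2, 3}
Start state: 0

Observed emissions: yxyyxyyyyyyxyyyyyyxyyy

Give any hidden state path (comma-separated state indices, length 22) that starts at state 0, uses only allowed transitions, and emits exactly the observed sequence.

0,2,4,0,2,1,1,1,4,0,0,2,0,3,4,3,4,0,2,4,3,4

  pos 0: y in {0,1,3,4}, choose 0; start
  pos 1: x in {2}, choose 2; 0->2 ok
  pos 2: y in {0,1,3,4}, choose 4; 2->4 ok
  pos 3: y in {0,1,3,4}, choose 0; 4->0 ok
  pos 4: x in {2}, choose 2; 0->2 ok
  pos 5: y in {0,1,3,4}, choose 1; 2->1 ok
  pos 6: y in {0,1,3,4}, choose 1; 1->1 ok
  pos 7: y in {0,1,3,4}, choose 1; 1->1 ok
  pos 8: y in {0,1,3,4}, choose 4; 1->4 ok
  pos 9: y in {0,1,3,4}, choose 0; 4->0 ok
  pos 10: y in {0,1,3,4}, choose 0; 0->0 ok
  pos 11: x in {2}, choose 2; 0->2 ok
  pos 12: y in {0,1,3,4}, choose 0; 2->0 ok
  pos 13: y in {0,1,3,4}, choose 3; 0->3 ok
  pos 14: y in {0,1,3,4}, choose 4; 3->4 ok
  pos 15: y in {0,1,3,4}, choose 3; 4->3 ok
  pos 16: y in {0,1,3,4}, choose 4; 3->4 ok
  pos 17: y in {0,1,3,4}, choose 0; 4->0 ok
  pos 18: x in {2}, choose 2; 0->2 ok
  pos 19: y in {0,1,3,4}, choose 4; 2->4 ok
  pos 20: y in {0,1,3,4}, choose 3; 4->3 ok
  pos 21: y in {0,1,3,4}, choose 4; 3->4 ok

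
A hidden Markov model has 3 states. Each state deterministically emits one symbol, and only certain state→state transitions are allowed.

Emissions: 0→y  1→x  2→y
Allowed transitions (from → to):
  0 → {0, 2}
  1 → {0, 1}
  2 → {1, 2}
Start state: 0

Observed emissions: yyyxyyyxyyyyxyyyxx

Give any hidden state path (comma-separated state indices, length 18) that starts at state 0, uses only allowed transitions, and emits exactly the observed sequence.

  [0] y  {0,2}  => 0  start
  [1] y  {0,2}  => 2  0->2 ok
  [2] y  {0,2}  => 2  2->2 ok
  [3] x  {1}  => 1  2->1 ok
  [4] y  {0,2}  => 0  1->0 ok
  [5] y  {0,2}  => 0  0->0 ok
  [6] y  {0,2}  => 2  0->2 ok
  [7] x  {1}  => 1  2->1 ok
  [8] y  {0,2}  => 0  1->0 ok
  [9] y  {0,2}  => 0  0->0 ok
  [10] y  {0,2}  => 0  0->0 ok
  [11] y  {0,2}  => 2  0->2 ok
  [12] x  {1}  => 1  2->1 ok
  [13] y  {0,2}  => 0  1->0 ok
  [14] y  {0,2}  => 0  0->0 ok
  [15] y  {0,2}  => 2  0->2 ok
  [16] x  {1}  => 1  2->1 ok
  [17] x  {1}  => 1  1->1 ok

0,2,2,1,0,0,2,1,0,0,0,2,1,0,0,2,1,1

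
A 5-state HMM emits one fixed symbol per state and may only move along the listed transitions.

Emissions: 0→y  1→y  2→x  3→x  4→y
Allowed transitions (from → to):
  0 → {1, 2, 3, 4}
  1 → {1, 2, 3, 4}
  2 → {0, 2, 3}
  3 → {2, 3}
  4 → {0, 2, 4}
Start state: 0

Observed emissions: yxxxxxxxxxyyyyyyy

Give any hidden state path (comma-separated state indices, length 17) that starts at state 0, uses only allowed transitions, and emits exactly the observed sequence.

  t0 'y' -> {0,1,4}, take 0 (start)
  t1 'x' -> {2,3}, take 3 (0->3 ok)
  t2 'x' -> {2,3}, take 3 (3->3 ok)
  t3 'x' -> {2,3}, take 3 (3->3 ok)
  t4 'x' -> {2,3}, take 3 (3->3 ok)
  t5 'x' -> {2,3}, take 2 (3->2 ok)
  t6 'x' -> {2,3}, take 3 (2->3 ok)
  t7 'x' -> {2,3}, take 3 (3->3 ok)
  t8 'x' -> {2,3}, take 3 (3->3 ok)
  t9 'x' -> {2,3}, take 2 (3->2 ok)
  t10 'y' -> {0,1,4}, take 0 (2->0 ok)
  t11 'y' -> {0,1,4}, take 1 (0->1 ok)
  t12 'y' -> {0,1,4}, take 1 (1->1 ok)
  t13 'y' -> {0,1,4}, take 4 (1->4 ok)
  t14 'y' -> {0,1,4}, take 4 (4->4 ok)
  t15 'y' -> {0,1,4}, take 4 (4->4 ok)
  t16 'y' -> {0,1,4}, take 0 (4->0 ok)

0,3,3,3,3,2,3,3,3,2,0,1,1,4,4,4,0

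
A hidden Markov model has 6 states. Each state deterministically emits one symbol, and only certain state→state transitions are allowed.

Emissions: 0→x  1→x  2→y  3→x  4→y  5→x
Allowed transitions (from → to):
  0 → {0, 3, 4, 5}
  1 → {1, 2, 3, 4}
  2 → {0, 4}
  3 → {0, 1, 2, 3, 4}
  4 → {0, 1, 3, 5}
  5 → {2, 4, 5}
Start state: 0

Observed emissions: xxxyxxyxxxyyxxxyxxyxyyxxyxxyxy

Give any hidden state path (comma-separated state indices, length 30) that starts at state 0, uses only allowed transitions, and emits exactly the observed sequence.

  0: obs=x cand={0,1,3,5} pick 0 [start]
  1: obs=x cand={0,1,3,5} pick 0 [0->0 ok]
  2: obs=x cand={0,1,3,5} pick 5 [0->5 ok]
  3: obs=y cand={2,4} pick 4 [5->4 ok]
  4: obs=x cand={0,1,3,5} pick 1 [4->1 ok]
  5: obs=x cand={0,1,3,5} pick 1 [1->1 ok]
  6: obs=y cand={2,4} pick 2 [1->2 ok]
  7: obs=x cand={0,1,3,5} pick 0 [2->0 ok]
  8: obs=x cand={0,1,3,5} pick 5 [0->5 ok]
  9: obs=x cand={0,1,3,5} pick 5 [5->5 ok]
  10: obs=y cand={2,4} pick 2 [5->2 ok]
  11: obs=y cand={2,4} pick 4 [2->4 ok]
  12: obs=x cand={0,1,3,5} pick 5 [4->5 ok]
  13: obs=x cand={0,1,3,5} pick 5 [5->5 ok]
  14: obs=x cand={0,1,3,5} pick 5 [5->5 ok]
  15: obs=y cand={2,4} pick 2 [5->2 ok]
  16: obs=x cand={0,1,3,5} pick 0 [2->0 ok]
  17: obs=x cand={0,1,3,5} pick 3 [0->3 ok]
  18: obs=y cand={2,4} pick 4 [3->4 ok]
  19: obs=x cand={0,1,3,5} pick 5 [4->5 ok]
  20: obs=y cand={2,4} pick 2 [5->2 ok]
  21: obs=y cand={2,4} pick 4 [2->4 ok]
  22: obs=x cand={0,1,3,5} pick 3 [4->3 ok]
  23: obs=x cand={0,1,3,5} pick 3 [3->3 ok]
  24: obs=y cand={2,4} pick 4 [3->4 ok]
  25: obs=x cand={0,1,3,5} pick 0 [4->0 ok]
  26: obs=x cand={0,1,3,5} pick 3 [0->3 ok]
  27: obs=y cand={2,4} pick 4 [3->4 ok]
  28: obs=x cand={0,1,3,5} pick 5 [4->5 ok]
  29: obs=y cand={2,4} pick 4 [5->4 ok]

0,0,5,4,1,1,2,0,5,5,2,4,5,5,5,2,0,3,4,5,2,4,3,3,4,0,3,4,5,4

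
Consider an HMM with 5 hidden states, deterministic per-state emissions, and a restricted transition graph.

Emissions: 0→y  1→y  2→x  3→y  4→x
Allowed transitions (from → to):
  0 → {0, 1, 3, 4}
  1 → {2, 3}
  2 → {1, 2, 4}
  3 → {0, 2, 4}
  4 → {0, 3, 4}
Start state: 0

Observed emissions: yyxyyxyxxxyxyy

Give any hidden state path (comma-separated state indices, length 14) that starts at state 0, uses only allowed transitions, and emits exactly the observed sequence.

0,1,2,1,3,4,3,2,4,4,3,2,1,3

  [0] y  {0,1,3}  => 0  start
  [1] y  {0,1,3}  => 1  0->1 ok
  [2] x  {2,4}  => 2  1->2 ok
  [3] y  {0,1,3}  => 1  2->1 ok
  [4] y  {0,1,3}  => 3  1->3 ok
  [5] x  {2,4}  => 4  3->4 ok
  [6] y  {0,1,3}  => 3  4->3 ok
  [7] x  {2,4}  => 2  3->2 ok
  [8] x  {2,4}  => 4  2->4 ok
  [9] x  {2,4}  => 4  4->4 ok
  [10] y  {0,1,3}  => 3  4->3 ok
  [11] x  {2,4}  => 2  3->2 ok
  [12] y  {0,1,3}  => 1  2->1 ok
  [13] y  {0,1,3}  => 3  1->3 ok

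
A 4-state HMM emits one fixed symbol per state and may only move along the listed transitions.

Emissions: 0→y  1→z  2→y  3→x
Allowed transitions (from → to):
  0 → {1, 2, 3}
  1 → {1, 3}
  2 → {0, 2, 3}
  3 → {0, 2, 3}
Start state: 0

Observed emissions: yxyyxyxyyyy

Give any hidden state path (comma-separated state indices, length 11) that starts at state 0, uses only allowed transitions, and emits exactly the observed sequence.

0,3,2,0,3,0,3,2,0,2,0

  [0] y  {0,2}  => 0  start
  [1] x  {3}  => 3  0->3 ok
  [2] y  {0,2}  => 2  3->2 ok
  [3] y  {0,2}  => 0  2->0 ok
  [4] x  {3}  => 3  0->3 ok
  [5] y  {0,2}  => 0  3->0 ok
  [6] x  {3}  => 3  0->3 ok
  [7] y  {0,2}  => 2  3->2 ok
  [8] y  {0,2}  => 0  2->0 ok
  [9] y  {0,2}  => 2  0->2 ok
  [10] y  {0,2}  => 0  2->0 ok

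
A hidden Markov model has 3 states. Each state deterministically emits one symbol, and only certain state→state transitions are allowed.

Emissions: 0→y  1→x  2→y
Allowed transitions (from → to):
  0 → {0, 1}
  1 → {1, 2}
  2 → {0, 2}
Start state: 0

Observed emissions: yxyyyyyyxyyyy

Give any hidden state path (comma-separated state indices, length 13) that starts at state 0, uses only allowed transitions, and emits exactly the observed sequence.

  [0] y  {0,2}  => 0  start
  [1] x  {1}  => 1  0->1 ok
  [2] y  {0,2}  => 2  1->2 ok
  [3] y  {0,2}  => 2  2->2 ok
  [4] y  {0,2}  => 2  2->2 ok
  [5] y  {0,2}  => 0  2->0 ok
  [6] y  {0,2}  => 0  0->0 ok
  [7] y  {0,2}  => 0  0->0 ok
  [8] x  {1}  => 1  0->1 ok
  [9] y  {0,2}  => 2  1->2 ok
  [10] y  {0,2}  => 2  2->2 ok
  [11] y  {0,2}  => 2  2->2 ok
  [12] y  {0,2}  => 0  2->0 ok

0,1,2,2,2,0,0,0,1,2,2,2,0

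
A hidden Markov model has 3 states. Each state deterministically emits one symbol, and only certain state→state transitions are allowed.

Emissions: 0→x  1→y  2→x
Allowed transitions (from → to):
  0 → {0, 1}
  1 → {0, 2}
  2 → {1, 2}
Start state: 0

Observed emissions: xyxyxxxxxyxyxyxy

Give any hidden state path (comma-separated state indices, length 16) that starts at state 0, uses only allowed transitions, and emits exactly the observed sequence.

0,1,2,1,0,0,0,0,0,1,2,1,0,1,2,1

  pos 0: x in {0,2}, choose 0; start
  pos 1: y in {1}, choose 1; 0->1 ok
  pos 2: x in {0,2}, choose 2; 1->2 ok
  pos 3: y in {1}, choose 1; 2->1 ok
  pos 4: x in {0,2}, choose 0; 1->0 ok
  pos 5: x in {0,2}, choose 0; 0->0 ok
  pos 6: x in {0,2}, choose 0; 0->0 ok
  pos 7: x in {0,2}, choose 0; 0->0 ok
  pos 8: x in {0,2}, choose 0; 0->0 ok
  pos 9: y in {1}, choose 1; 0->1 ok
  pos 10: x in {0,2}, choose 2; 1->2 ok
  pos 11: y in {1}, choose 1; 2->1 ok
  pos 12: x in {0,2}, choose 0; 1->0 ok
  pos 13: y in {1}, choose 1; 0->1 ok
  pos 14: x in {0,2}, choose 2; 1->2 ok
  pos 15: y in {1}, choose 1; 2->1 ok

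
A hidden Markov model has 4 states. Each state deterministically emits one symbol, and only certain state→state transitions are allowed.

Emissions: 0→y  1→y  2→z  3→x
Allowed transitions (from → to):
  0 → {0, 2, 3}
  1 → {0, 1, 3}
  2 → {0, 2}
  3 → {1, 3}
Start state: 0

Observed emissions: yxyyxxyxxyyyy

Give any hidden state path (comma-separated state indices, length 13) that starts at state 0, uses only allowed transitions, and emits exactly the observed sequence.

0,3,1,0,3,3,1,3,3,1,1,1,1

  t0 'y' -> {0,1}, take 0 (start)
  t1 'x' -> {3}, take 3 (0->3 ok)
  t2 'y' -> {0,1}, take 1 (3->1 ok)
  t3 'y' -> {0,1}, take 0 (1->0 ok)
  t4 'x' -> {3}, take 3 (0->3 ok)
  t5 'x' -> {3}, take 3 (3->3 ok)
  t6 'y' -> {0,1}, take 1 (3->1 ok)
  t7 'x' -> {3}, take 3 (1->3 ok)
  t8 'x' -> {3}, take 3 (3->3 ok)
  t9 'y' -> {0,1}, take 1 (3->1 ok)
  t10 'y' -> {0,1}, take 1 (1->1 ok)
  t11 'y' -> {0,1}, take 1 (1->1 ok)
  t12 'y' -> {0,1}, take 1 (1->1 ok)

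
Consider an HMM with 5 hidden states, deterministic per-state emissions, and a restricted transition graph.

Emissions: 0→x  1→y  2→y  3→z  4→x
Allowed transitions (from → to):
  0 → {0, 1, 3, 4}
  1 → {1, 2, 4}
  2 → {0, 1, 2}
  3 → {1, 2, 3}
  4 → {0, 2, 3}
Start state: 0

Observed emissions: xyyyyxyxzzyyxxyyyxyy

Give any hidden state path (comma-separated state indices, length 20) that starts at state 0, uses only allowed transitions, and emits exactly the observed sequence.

  t0 'x' -> {0,4}, take 0 (start)
  t1 'y' -> {1,2}, take 1 (0->1 ok)
  t2 'y' -> {1,2}, take 2 (1->2 ok)
  t3 'y' -> {1,2}, take 2 (2->2 ok)
  t4 'y' -> {1,2}, take 2 (2->2 ok)
  t5 'x' -> {0,4}, take 0 (2->0 ok)
  t6 'y' -> {1,2}, take 1 (0->1 ok)
  t7 'x' -> {0,4}, take 4 (1->4 ok)
  t8 'z' -> {3}, take 3 (4->3 ok)
  t9 'z' -> {3}, take 3 (3->3 ok)
  t10 'y' -> {1,2}, take 1 (3->1 ok)
  t11 'y' -> {1,2}, take 2 (1->2 ok)
  t12 'x' -> {0,4}, take 0 (2->0 ok)
  t13 'x' -> {0,4}, take 4 (0->4 ok)
  t14 'y' -> {1,2}, take 2 (4->2 ok)
  t15 'y' -> {1,2}, take 1 (2->1 ok)
  t16 'y' -> {1,2}, take 1 (1->1 ok)
  t17 'x' -> {0,4}, take 4 (1->4 ok)
  t18 'y' -> {1,2}, take 2 (4->2 ok)
  t19 'y' -> {1,2}, take 2 (2->2 ok)

0,1,2,2,2,0,1,4,3,3,1,2,0,4,2,1,1,4,2,2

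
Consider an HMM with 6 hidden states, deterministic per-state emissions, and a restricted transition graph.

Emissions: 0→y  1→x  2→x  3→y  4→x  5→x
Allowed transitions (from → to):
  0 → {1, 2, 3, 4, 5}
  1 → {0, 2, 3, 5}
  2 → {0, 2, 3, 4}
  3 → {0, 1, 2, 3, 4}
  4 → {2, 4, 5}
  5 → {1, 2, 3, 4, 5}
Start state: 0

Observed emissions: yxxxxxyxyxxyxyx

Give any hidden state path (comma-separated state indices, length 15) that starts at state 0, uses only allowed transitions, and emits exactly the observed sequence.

0,5,4,2,2,2,0,5,3,4,5,3,2,3,1

  [0] y  {0,3}  => 0  start
  [1] x  {1,2,4,5}  => 5  0->5 ok
  [2] x  {1,2,4,5}  => 4  5->4 ok
  [3] x  {1,2,4,5}  => 2  4->2 ok
  [4] x  {1,2,4,5}  => 2  2->2 ok
  [5] x  {1,2,4,5}  => 2  2->2 ok
  [6] y  {0,3}  => 0  2->0 ok
  [7] x  {1,2,4,5}  => 5  0->5 ok
  [8] y  {0,3}  => 3  5->3 ok
  [9] x  {1,2,4,5}  => 4  3->4 ok
  [10] x  {1,2,4,5}  => 5  4->5 ok
  [11] y  {0,3}  => 3  5->3 ok
  [12] x  {1,2,4,5}  => 2  3->2 ok
  [13] y  {0,3}  => 3  2->3 ok
  [14] x  {1,2,4,5}  => 1  3->1 ok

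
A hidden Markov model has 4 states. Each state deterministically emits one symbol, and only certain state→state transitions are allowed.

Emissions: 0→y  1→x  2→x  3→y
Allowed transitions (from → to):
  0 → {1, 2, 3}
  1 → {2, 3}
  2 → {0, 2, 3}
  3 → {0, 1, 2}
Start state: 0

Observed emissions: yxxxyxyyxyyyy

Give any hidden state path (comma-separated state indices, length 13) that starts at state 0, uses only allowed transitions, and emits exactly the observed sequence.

0,1,2,2,3,1,3,0,1,3,0,3,0

  0: obs=y cand={0,3} pick 0 [start]
  1: obs=x cand={1,2} pick 1 [0->1 ok]
  2: obs=x cand={1,2} pick 2 [1->2 ok]
  3: obs=x cand={1,2} pick 2 [2->2 ok]
  4: obs=y cand={0,3} pick 3 [2->3 ok]
  5: obs=x cand={1,2} pick 1 [3->1 ok]
  6: obs=y cand={0,3} pick 3 [1->3 ok]
  7: obs=y cand={0,3} pick 0 [3->0 ok]
  8: obs=x cand={1,2} pick 1 [0->1 ok]
  9: obs=y cand={0,3} pick 3 [1->3 ok]
  10: obs=y cand={0,3} pick 0 [3->0 ok]
  11: obs=y cand={0,3} pick 3 [0->3 ok]
  12: obs=y cand={0,3} pick 0 [3->0 ok]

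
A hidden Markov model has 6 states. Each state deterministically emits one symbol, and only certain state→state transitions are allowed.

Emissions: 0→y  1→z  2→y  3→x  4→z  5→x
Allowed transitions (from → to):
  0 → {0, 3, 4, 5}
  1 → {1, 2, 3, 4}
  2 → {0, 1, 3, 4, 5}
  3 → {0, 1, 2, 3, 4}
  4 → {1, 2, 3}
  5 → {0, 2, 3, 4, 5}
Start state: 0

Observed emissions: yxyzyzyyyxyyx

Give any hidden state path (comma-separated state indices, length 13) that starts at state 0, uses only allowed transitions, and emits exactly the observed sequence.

0,3,2,4,2,1,2,0,0,3,2,0,5

  t0 'y' -> {0,2}, take 0 (start)
  t1 'x' -> {3,5}, take 3 (0->3 ok)
  t2 'y' -> {0,2}, take 2 (3->2 ok)
  t3 'z' -> {1,4}, take 4 (2->4 ok)
  t4 'y' -> {0,2}, take 2 (4->2 ok)
  t5 'z' -> {1,4}, take 1 (2->1 ok)
  t6 'y' -> {0,2}, take 2 (1->2 ok)
  t7 'y' -> {0,2}, take 0 (2->0 ok)
  t8 'y' -> {0,2}, take 0 (0->0 ok)
  t9 'x' -> {3,5}, take 3 (0->3 ok)
  t10 'y' -> {0,2}, take 2 (3->2 ok)
  t11 'y' -> {0,2}, take 0 (2->0 ok)
  t12 'x' -> {3,5}, take 5 (0->5 ok)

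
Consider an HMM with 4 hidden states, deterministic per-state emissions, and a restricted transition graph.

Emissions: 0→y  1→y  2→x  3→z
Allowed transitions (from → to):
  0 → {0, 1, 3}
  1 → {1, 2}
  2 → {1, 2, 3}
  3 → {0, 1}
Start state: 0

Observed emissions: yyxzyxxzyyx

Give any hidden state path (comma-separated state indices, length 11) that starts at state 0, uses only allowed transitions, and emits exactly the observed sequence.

0,1,2,3,1,2,2,3,1,1,2

  [0] y  {0,1}  => 0  start
  [1] y  {0,1}  => 1  0->1 ok
  [2] x  {2}  => 2  1->2 ok
  [3] z  {3}  => 3  2->3 ok
  [4] y  {0,1}  => 1  3->1 ok
  [5] x  {2}  => 2  1->2 ok
  [6] x  {2}  => 2  2->2 ok
  [7] z  {3}  => 3  2->3 ok
  [8] y  {0,1}  => 1  3->1 ok
  [9] y  {0,1}  => 1  1->1 ok
  [10] x  {2}  => 2  1->2 ok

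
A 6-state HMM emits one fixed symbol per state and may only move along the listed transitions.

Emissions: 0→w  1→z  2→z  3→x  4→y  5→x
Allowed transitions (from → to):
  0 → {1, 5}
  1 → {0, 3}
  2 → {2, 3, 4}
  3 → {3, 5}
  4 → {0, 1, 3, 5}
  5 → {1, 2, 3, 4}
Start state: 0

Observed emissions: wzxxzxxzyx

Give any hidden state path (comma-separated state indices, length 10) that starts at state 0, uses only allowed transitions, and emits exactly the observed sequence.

0,1,3,5,1,3,5,2,4,5

  [0] w  {0}  => 0  start
  [1] z  {1,2}  => 1  0->1 ok
  [2] x  {3,5}  => 3  1->3 ok
  [3] x  {3,5}  => 5  3->5 ok
  [4] z  {1,2}  => 1  5->1 ok
  [5] x  {3,5}  => 3  1->3 ok
  [6] x  {3,5}  => 5  3->5 ok
  [7] z  {1,2}  => 2  5->2 ok
  [8] y  {4}  => 4  2->4 ok
  [9] x  {3,5}  => 5  4->5 ok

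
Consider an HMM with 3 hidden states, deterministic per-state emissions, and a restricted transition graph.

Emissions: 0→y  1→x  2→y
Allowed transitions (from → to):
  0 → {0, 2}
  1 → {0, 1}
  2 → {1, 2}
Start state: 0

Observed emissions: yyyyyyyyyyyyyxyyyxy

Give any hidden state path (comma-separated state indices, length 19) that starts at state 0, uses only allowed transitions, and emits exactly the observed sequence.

  0: obs=y cand={0,2} pick 0 [start]
  1: obs=y cand={0,2} pick 0 [0->0 ok]
  2: obs=y cand={0,2} pick 0 [0->0 ok]
  3: obs=y cand={0,2} pick 0 [0->0 ok]
  4: obs=y cand={0,2} pick 0 [0->0 ok]
  5: obs=y cand={0,2} pick 2 [0->2 ok]
  6: obs=y cand={0,2} pick 2 [2->2 ok]
  7: obs=y cand={0,2} pick 2 [2->2 ok]
  8: obs=y cand={0,2} pick 2 [2->2 ok]
  9: obs=y cand={0,2} pick 2 [2->2 ok]
  10: obs=y cand={0,2} pick 2 [2->2 ok]
  11: obs=y cand={0,2} pick 2 [2->2 ok]
  12: obs=y cand={0,2} pick 2 [2->2 ok]
  13: obs=x cand={1} pick 1 [2->1 ok]
  14: obs=y cand={0,2} pick 0 [1->0 ok]
  15: obs=y cand={0,2} pick 0 [0->0 ok]
  16: obs=y cand={0,2} pick 2 [0->2 ok]
  17: obs=x cand={1} pick 1 [2->1 ok]
  18: obs=y cand={0,2} pick 0 [1->0 ok]

0,0,0,0,0,2,2,2,2,2,2,2,2,1,0,0,2,1,0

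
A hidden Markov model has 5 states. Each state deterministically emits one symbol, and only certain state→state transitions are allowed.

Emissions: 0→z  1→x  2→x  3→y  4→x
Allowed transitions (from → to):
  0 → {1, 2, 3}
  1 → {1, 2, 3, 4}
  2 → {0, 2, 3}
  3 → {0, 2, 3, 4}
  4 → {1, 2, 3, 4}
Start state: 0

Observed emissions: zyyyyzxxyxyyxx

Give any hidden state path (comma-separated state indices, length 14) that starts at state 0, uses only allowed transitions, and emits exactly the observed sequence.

0,3,3,3,3,0,1,2,3,4,3,3,4,4

  pos 0: z in {0}, choose 0; start
  pos 1: y in {3}, choose 3; 0->3 ok
  pos 2: y in {3}, choose 3; 3->3 ok
  pos 3: y in {3}, choose 3; 3->3 ok
  pos 4: y in {3}, choose 3; 3->3 ok
  pos 5: z in {0}, choose 0; 3->0 ok
  pos 6: x in {1,2,4}, choose 1; 0->1 ok
  pos 7: x in {1,2,4}, choose 2; 1->2 ok
  pos 8: y in {3}, choose 3; 2->3 ok
  pos 9: x in {1,2,4}, choose 4; 3->4 ok
  pos 10: y in {3}, choose 3; 4->3 ok
  pos 11: y in {3}, choose 3; 3->3 ok
  pos 12: x in {1,2,4}, choose 4; 3->4 ok
  pos 13: x in {1,2,4}, choose 4; 4->4 ok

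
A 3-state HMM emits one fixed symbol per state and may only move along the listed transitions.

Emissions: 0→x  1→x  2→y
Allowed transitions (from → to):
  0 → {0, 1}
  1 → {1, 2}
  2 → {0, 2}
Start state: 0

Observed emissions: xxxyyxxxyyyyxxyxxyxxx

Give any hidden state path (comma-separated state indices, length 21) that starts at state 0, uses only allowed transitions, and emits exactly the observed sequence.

  t0 'x' -> {0,1}, take 0 (start)
  t1 'x' -> {0,1}, take 0 (0->0 ok)
  t2 'x' -> {0,1}, take 1 (0->1 ok)
  t3 'y' -> {2}, take 2 (1->2 ok)
  t4 'y' -> {2}, take 2 (2->2 ok)
  t5 'x' -> {0,1}, take 0 (2->0 ok)
  t6 'x' -> {0,1}, take 1 (0->1 ok)
  t7 'x' -> {0,1}, take 1 (1->1 ok)
  t8 'y' -> {2}, take 2 (1->2 ok)
  t9 'y' -> {2}, take 2 (2->2 ok)
  t10 'y' -> {2}, take 2 (2->2 ok)
  t11 'y' -> {2}, take 2 (2->2 ok)
  t12 'x' -> {0,1}, take 0 (2->0 ok)
  t13 'x' -> {0,1}, take 1 (0->1 ok)
  t14 'y' -> {2}, take 2 (1->2 ok)
  t15 'x' -> {0,1}, take 0 (2->0 ok)
  t16 'x' -> {0,1}, take 1 (0->1 ok)
  t17 'y' -> {2}, take 2 (1->2 ok)
  t18 'x' -> {0,1}, take 0 (2->0 ok)
  t19 'x' -> {0,1}, take 0 (0->0 ok)
  t20 'x' -> {0,1}, take 0 (0->0 ok)

0,0,1,2,2,0,1,1,2,2,2,2,0,1,2,0,1,2,0,0,0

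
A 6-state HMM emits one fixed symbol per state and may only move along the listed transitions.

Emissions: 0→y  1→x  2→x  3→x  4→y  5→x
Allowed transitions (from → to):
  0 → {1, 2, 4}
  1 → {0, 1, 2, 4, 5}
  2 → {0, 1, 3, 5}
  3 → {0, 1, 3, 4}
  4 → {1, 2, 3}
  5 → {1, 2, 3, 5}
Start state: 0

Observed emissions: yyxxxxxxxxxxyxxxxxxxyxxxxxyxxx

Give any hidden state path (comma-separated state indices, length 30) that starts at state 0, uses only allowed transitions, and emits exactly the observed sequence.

  pos 0: y in {0,4}, choose 0; start
  pos 1: y in {0,4}, choose 4; 0->4 ok
  pos 2: x in {1,2,3,5}, choose 3; 4->3 ok
  pos 3: x in {1,2,3,5}, choose 1; 3->1 ok
  pos 4: x in {1,2,3,5}, choose 5; 1->5 ok
  pos 5: x in {1,2,3,5}, choose 2; 5->2 ok
  pos 6: x in {1,2,3,5}, choose 5; 2->5 ok
  pos 7: x in {1,2,3,5}, choose 1; 5->1 ok
  pos 8: x in {1,2,3,5}, choose 2; 1->2 ok
  pos 9: x in {1,2,3,5}, choose 1; 2->1 ok
  pos 10: x in {1,2,3,5}, choose 2; 1->2 ok
  pos 11: x in {1,2,3,5}, choose 3; 2->3 ok
  pos 12: y in {0,4}, choose 4; 3->4 ok
  pos 13: x in {1,2,3,5}, choose 2; 4->2 ok
  pos 14: x in {1,2,3,5}, choose 1; 2->1 ok
  pos 15: x in {1,2,3,5}, choose 2; 1->2 ok
  pos 16: x in {1,2,3,5}, choose 3; 2->3 ok
  pos 17: x in {1,2,3,5}, choose 3; 3->3 ok
  pos 18: x in {1,2,3,5}, choose 3; 3->3 ok
  pos 19: x in {1,2,3,5}, choose 1; 3->1 ok
  pos 20: y in {0,4}, choose 4; 1->4 ok
  pos 21: x in {1,2,3,5}, choose 2; 4->2 ok
  pos 22: x in {1,2,3,5}, choose 1; 2->1 ok
  pos 23: x in {1,2,3,5}, choose 2; 1->2 ok
  pos 24: x in {1,2,3,5}, choose 5; 2->5 ok
  pos 25: x in {1,2,3,5}, choose 2; 5->2 ok
  pos 26: y in {0,4}, choose 0; 2->0 ok
  pos 27: x in {1,2,3,5}, choose 1; 0->1 ok
  pos 28: x in {1,2,3,5}, choose 5; 1->5 ok
  pos 29: x in {1,2,3,5}, choose 3; 5->3 ok

0,4,3,1,5,2,5,1,2,1,2,3,4,2,1,2,3,3,3,1,4,2,1,2,5,2,0,1,5,3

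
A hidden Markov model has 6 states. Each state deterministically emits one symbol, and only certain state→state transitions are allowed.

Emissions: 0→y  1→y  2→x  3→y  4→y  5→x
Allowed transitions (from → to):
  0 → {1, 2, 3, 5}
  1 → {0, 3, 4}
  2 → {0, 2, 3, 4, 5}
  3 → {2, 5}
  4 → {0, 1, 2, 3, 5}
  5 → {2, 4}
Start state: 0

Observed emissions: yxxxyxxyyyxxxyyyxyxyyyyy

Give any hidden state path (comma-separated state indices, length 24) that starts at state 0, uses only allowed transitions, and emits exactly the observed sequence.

0,2,5,2,3,5,2,0,1,3,5,2,2,0,1,3,5,4,2,0,1,4,0,3

  [0] y  {0,1,3,4}  => 0  start
  [1] x  {2,5}  => 2  0->2 ok
  [2] x  {2,5}  => 5  2->5 ok
  [3] x  {2,5}  => 2  5->2 ok
  [4] y  {0,1,3,4}  => 3  2->3 ok
  [5] x  {2,5}  => 5  3->5 ok
  [6] x  {2,5}  => 2  5->2 ok
  [7] y  {0,1,3,4}  => 0  2->0 ok
  [8] y  {0,1,3,4}  => 1  0->1 ok
  [9] y  {0,1,3,4}  => 3  1->3 ok
  [10] x  {2,5}  => 5  3->5 ok
  [11] x  {2,5}  => 2  5->2 ok
  [12] x  {2,5}  => 2  2->2 ok
  [13] y  {0,1,3,4}  => 0  2->0 ok
  [14] y  {0,1,3,4}  => 1  0->1 ok
  [15] y  {0,1,3,4}  => 3  1->3 ok
  [16] x  {2,5}  => 5  3->5 ok
  [17] y  {0,1,3,4}  => 4  5->4 ok
  [18] x  {2,5}  => 2  4->2 ok
  [19] y  {0,1,3,4}  => 0  2->0 ok
  [20] y  {0,1,3,4}  => 1  0->1 ok
  [21] y  {0,1,3,4}  => 4  1->4 ok
  [22] y  {0,1,3,4}  => 0  4->0 ok
  [23] y  {0,1,3,4}  => 3  0->3 ok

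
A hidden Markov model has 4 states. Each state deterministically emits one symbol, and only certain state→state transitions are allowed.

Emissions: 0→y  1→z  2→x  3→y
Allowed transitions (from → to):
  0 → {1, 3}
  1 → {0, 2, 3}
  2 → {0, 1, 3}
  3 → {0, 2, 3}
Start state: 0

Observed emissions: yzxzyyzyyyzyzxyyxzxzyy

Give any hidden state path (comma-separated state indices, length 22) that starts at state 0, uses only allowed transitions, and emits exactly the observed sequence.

0,1,2,1,3,0,1,3,3,0,1,0,1,2,0,3,2,1,2,1,0,3

  [0] y  {0,3}  => 0  start
  [1] z  {1}  => 1  0->1 ok
  [2] x  {2}  => 2  1->2 ok
  [3] z  {1}  => 1  2->1 ok
  [4] y  {0,3}  => 3  1->3 ok
  [5] y  {0,3}  => 0  3->0 ok
  [6] z  {1}  => 1  0->1 ok
  [7] y  {0,3}  => 3  1->3 ok
  [8] y  {0,3}  => 3  3->3 ok
  [9] y  {0,3}  => 0  3->0 ok
  [10] z  {1}  => 1  0->1 ok
  [11] y  {0,3}  => 0  1->0 ok
  [12] z  {1}  => 1  0->1 ok
  [13] x  {2}  => 2  1->2 ok
  [14] y  {0,3}  => 0  2->0 ok
  [15] y  {0,3}  => 3  0->3 ok
  [16] x  {2}  => 2  3->2 ok
  [17] z  {1}  => 1  2->1 ok
  [18] x  {2}  => 2  1->2 ok
  [19] z  {1}  => 1  2->1 ok
  [20] y  {0,3}  => 0  1->0 ok
  [21] y  {0,3}  => 3  0->3 ok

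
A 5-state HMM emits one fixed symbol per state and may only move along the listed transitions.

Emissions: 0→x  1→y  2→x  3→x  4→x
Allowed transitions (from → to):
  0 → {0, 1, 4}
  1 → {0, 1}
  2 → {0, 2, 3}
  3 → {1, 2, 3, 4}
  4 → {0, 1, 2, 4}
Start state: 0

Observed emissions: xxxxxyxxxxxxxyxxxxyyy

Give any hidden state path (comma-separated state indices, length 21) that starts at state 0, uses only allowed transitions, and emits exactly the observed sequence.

0,4,2,2,0,1,0,4,4,2,0,0,0,1,0,0,0,0,1,1,1

  [0] x  {0,2,3,4}  => 0  start
  [1] x  {0,2,3,4}  => 4  0->4 ok
  [2] x  {0,2,3,4}  => 2  4->2 ok
  [3] x  {0,2,3,4}  => 2  2->2 ok
  [4] x  {0,2,3,4}  => 0  2->0 ok
  [5] y  {1}  => 1  0->1 ok
  [6] x  {0,2,3,4}  => 0  1->0 ok
  [7] x  {0,2,3,4}  => 4  0->4 ok
  [8] x  {0,2,3,4}  => 4  4->4 ok
  [9] x  {0,2,3,4}  => 2  4->2 ok
  [10] x  {0,2,3,4}  => 0  2->0 ok
  [11] x  {0,2,3,4}  => 0  0->0 ok
  [12] x  {0,2,3,4}  => 0  0->0 ok
  [13] y  {1}  => 1  0->1 ok
  [14] x  {0,2,3,4}  => 0  1->0 ok
  [15] x  {0,2,3,4}  => 0  0->0 ok
  [16] x  {0,2,3,4}  => 0  0->0 ok
  [17] x  {0,2,3,4}  => 0  0->0 ok
  [18] y  {1}  => 1  0->1 ok
  [19] y  {1}  => 1  1->1 ok
  [20] y  {1}  => 1  1->1 ok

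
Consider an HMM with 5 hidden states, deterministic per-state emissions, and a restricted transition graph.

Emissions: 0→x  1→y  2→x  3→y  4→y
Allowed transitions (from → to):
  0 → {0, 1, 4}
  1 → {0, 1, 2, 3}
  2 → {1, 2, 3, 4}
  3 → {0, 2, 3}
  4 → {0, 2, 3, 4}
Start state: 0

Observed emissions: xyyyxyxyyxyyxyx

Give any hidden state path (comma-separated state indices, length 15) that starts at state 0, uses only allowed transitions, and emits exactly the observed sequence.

0,1,1,3,2,3,0,4,4,2,1,3,0,1,0

  [0] x  {0,2}  => 0  start
  [1] y  {1,3,4}  => 1  0->1 ok
  [2] y  {1,3,4}  => 1  1->1 ok
  [3] y  {1,3,4}  => 3  1->3 ok
  [4] x  {0,2}  => 2  3->2 ok
  [5] y  {1,3,4}  => 3  2->3 ok
  [6] x  {0,2}  => 0  3->0 ok
  [7] y  {1,3,4}  => 4  0->4 ok
  [8] y  {1,3,4}  => 4  4->4 ok
  [9] x  {0,2}  => 2  4->2 ok
  [10] y  {1,3,4}  => 1  2->1 ok
  [11] y  {1,3,4}  => 3  1->3 ok
  [12] x  {0,2}  => 0  3->0 ok
  [13] y  {1,3,4}  => 1  0->1 ok
  [14] x  {0,2}  => 0  1->0 ok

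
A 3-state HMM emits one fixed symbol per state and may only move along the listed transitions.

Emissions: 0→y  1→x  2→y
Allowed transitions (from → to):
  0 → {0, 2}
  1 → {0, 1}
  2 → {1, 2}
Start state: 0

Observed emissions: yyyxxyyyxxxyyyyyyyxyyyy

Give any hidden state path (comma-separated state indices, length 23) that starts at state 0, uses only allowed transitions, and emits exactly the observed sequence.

0,2,2,1,1,0,2,2,1,1,1,0,0,0,0,2,2,2,1,0,0,2,2

  [0] y  {0,2}  => 0  start
  [1] y  {0,2}  => 2  0->2 ok
  [2] y  {0,2}  => 2  2->2 ok
  [3] x  {1}  => 1  2->1 ok
  [4] x  {1}  => 1  1->1 ok
  [5] y  {0,2}  => 0  1->0 ok
  [6] y  {0,2}  => 2  0->2 ok
  [7] y  {0,2}  => 2  2->2 ok
  [8] x  {1}  => 1  2->1 ok
  [9] x  {1}  => 1  1->1 ok
  [10] x  {1}  => 1  1->1 ok
  [11] y  {0,2}  => 0  1->0 ok
  [12] y  {0,2}  => 0  0->0 ok
  [13] y  {0,2}  => 0  0->0 ok
  [14] y  {0,2}  => 0  0->0 ok
  [15] y  {0,2}  => 2  0->2 ok
  [16] y  {0,2}  => 2  2->2 ok
  [17] y  {0,2}  => 2  2->2 ok
  [18] x  {1}  => 1  2->1 ok
  [19] y  {0,2}  => 0  1->0 ok
  [20] y  {0,2}  => 0  0->0 ok
  [21] y  {0,2}  => 2  0->2 ok
  [22] y  {0,2}  => 2  2->2 ok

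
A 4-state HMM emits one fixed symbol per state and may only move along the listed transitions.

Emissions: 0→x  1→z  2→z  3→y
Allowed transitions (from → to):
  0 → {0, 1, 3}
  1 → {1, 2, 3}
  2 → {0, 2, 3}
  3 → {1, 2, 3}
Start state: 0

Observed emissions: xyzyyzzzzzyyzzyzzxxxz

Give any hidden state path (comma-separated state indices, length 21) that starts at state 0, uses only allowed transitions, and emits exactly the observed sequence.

  0: obs=x cand={0} pick 0 [start]
  1: obs=y cand={3} pick 3 [0->3 ok]
  2: obs=z cand={1,2} pick 2 [3->2 ok]
  3: obs=y cand={3} pick 3 [2->3 ok]
  4: obs=y cand={3} pick 3 [3->3 ok]
  5: obs=z cand={1,2} pick 1 [3->1 ok]
  6: obs=z cand={1,2} pick 1 [1->1 ok]
  7: obs=z cand={1,2} pick 2 [1->2 ok]
  8: obs=z cand={1,2} pick 2 [2->2 ok]
  9: obs=z cand={1,2} pick 2 [2->2 ok]
  10: obs=y cand={3} pick 3 [2->3 ok]
  11: obs=y cand={3} pick 3 [3->3 ok]
  12: obs=z cand={1,2} pick 2 [3->2 ok]
  13: obs=z cand={1,2} pick 2 [2->2 ok]
  14: obs=y cand={3} pick 3 [2->3 ok]
  15: obs=z cand={1,2} pick 1 [3->1 ok]
  16: obs=z cand={1,2} pick 2 [1->2 ok]
  17: obs=x cand={0} pick 0 [2->0 ok]
  18: obs=x cand={0} pick 0 [0->0 ok]
  19: obs=x cand={0} pick 0 [0->0 ok]
  20: obs=z cand={1,2} pick 1 [0->1 ok]

0,3,2,3,3,1,1,2,2,2,3,3,2,2,3,1,2,0,0,0,1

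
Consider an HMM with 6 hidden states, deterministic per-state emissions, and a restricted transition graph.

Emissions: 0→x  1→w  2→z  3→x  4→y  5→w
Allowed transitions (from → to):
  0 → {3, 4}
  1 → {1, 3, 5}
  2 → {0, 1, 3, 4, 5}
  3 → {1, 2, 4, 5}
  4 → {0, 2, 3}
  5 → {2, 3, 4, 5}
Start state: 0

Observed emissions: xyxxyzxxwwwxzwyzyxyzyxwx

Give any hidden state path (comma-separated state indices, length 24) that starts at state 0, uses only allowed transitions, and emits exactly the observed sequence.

0,4,0,3,4,2,0,3,1,1,1,3,2,5,4,2,4,0,4,2,4,3,1,3

  [0] x  {0,3}  => 0  start
  [1] y  {4}  => 4  0->4 ok
  [2] x  {0,3}  => 0  4->0 ok
  [3] x  {0,3}  => 3  0->3 ok
  [4] y  {4}  => 4  3->4 ok
  [5] z  {2}  => 2  4->2 ok
  [6] x  {0,3}  => 0  2->0 ok
  [7] x  {0,3}  => 3  0->3 ok
  [8] w  {1,5}  => 1  3->1 ok
  [9] w  {1,5}  => 1  1->1 ok
  [10] w  {1,5}  => 1  1->1 ok
  [11] x  {0,3}  => 3  1->3 ok
  [12] z  {2}  => 2  3->2 ok
  [13] w  {1,5}  => 5  2->5 ok
  [14] y  {4}  => 4  5->4 ok
  [15] z  {2}  => 2  4->2 ok
  [16] y  {4}  => 4  2->4 ok
  [17] x  {0,3}  => 0  4->0 ok
  [18] y  {4}  => 4  0->4 ok
  [19] z  {2}  => 2  4->2 ok
  [20] y  {4}  => 4  2->4 ok
  [21] x  {0,3}  => 3  4->3 ok
  [22] w  {1,5}  => 1  3->1 ok
  [23] x  {0,3}  => 3  1->3 ok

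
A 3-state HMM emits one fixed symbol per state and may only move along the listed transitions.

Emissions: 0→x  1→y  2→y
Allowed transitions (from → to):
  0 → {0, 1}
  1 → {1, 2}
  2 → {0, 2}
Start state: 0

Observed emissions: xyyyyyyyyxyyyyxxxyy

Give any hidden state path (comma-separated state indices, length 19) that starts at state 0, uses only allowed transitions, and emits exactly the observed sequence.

0,1,1,1,1,1,2,2,2,0,1,1,2,2,0,0,0,1,1

  pos 0: x in {0}, choose 0; start
  pos 1: y in {1,2}, choose 1; 0->1 ok
  pos 2: y in {1,2}, choose 1; 1->1 ok
  pos 3: y in {1,2}, choose 1; 1->1 ok
  pos 4: y in {1,2}, choose 1; 1->1 ok
  pos 5: y in {1,2}, choose 1; 1->1 ok
  pos 6: y in {1,2}, choose 2; 1->2 ok
  pos 7: y in {1,2}, choose 2; 2->2 ok
  pos 8: y in {1,2}, choose 2; 2->2 ok
  pos 9: x in {0}, choose 0; 2->0 ok
  pos 10: y in {1,2}, choose 1; 0->1 ok
  pos 11: y in {1,2}, choose 1; 1->1 ok
  pos 12: y in {1,2}, choose 2; 1->2 ok
  pos 13: y in {1,2}, choose 2; 2->2 ok
  pos 14: x in {0}, choose 0; 2->0 ok
  pos 15: x in {0}, choose 0; 0->0 ok
  pos 16: x in {0}, choose 0; 0->0 ok
  pos 17: y in {1,2}, choose 1; 0->1 ok
  pos 18: y in {1,2}, choose 1; 1->1 ok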